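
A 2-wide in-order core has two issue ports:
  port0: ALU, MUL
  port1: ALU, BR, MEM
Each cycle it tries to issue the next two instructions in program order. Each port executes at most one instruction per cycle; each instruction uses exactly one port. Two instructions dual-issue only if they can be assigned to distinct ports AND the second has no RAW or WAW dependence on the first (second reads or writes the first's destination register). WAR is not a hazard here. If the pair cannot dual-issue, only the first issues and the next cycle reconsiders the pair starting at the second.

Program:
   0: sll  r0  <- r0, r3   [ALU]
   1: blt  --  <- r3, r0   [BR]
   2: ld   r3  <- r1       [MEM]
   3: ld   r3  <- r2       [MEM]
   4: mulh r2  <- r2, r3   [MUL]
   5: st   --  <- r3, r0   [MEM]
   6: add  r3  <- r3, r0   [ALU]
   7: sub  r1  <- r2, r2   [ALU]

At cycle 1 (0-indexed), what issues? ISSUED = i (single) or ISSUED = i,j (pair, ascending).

ISSUED = 1

  cy0 -> i0 (sll.ALU) RAW r0
  cy1 -> i1 (blt.BR) no-port BR/MEM
  cy2 -> i2 (ld.MEM) no-port MEM/MEM
  cy3 -> i3 (ld.MEM) RAW r3
  cy4 -> i4,i5 (mulh.MUL st.MEM) pair
  cy5 -> i6,i7 (add.ALU sub.ALU) pair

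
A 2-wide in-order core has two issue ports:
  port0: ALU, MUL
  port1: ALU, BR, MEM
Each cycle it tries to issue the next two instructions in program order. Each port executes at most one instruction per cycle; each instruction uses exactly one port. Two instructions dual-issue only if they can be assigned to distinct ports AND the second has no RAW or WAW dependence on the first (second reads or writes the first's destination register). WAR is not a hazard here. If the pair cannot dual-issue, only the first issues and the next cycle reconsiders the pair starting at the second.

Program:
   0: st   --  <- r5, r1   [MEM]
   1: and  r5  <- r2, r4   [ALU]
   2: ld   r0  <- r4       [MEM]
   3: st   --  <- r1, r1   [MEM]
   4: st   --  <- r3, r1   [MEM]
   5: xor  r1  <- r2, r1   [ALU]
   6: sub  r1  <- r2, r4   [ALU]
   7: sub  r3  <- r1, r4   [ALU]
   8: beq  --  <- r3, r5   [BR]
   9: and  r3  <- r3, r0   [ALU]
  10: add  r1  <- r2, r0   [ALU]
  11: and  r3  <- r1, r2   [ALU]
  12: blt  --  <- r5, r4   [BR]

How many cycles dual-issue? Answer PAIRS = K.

PAIRS = 4

#0 head=0: st/and i0+i1 dual
#1 head=2: ld i2 no-port MEM/MEM
#2 head=3: st i3 no-port MEM/MEM
#3 head=4: st/xor i4+i5 dual
#4 head=6: sub i6 RAW r1
#5 head=7: sub i7 RAW r3
#6 head=8: beq/and i8+i9 dual
#7 head=10: add i10 RAW r1
#8 head=11: and/blt i11+i12 dual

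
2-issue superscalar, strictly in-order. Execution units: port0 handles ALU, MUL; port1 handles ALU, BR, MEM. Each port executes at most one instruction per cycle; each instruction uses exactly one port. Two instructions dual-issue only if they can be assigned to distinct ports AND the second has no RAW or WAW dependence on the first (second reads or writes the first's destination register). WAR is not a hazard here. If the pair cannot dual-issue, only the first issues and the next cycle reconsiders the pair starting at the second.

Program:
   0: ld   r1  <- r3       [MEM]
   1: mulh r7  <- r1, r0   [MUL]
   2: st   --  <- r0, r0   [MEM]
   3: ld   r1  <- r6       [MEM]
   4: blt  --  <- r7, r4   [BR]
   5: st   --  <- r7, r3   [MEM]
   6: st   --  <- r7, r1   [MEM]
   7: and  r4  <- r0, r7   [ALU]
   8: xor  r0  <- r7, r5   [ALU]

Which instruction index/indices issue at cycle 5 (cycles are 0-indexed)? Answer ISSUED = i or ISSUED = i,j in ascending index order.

  cy0 -> i0 (ld.MEM) RAW r1
  cy1 -> i1+i2 (mulh.MUL+st.MEM) pair
  cy2 -> i3 (ld.MEM) no-port MEM/BR
  cy3 -> i4 (blt.BR) no-port BR/MEM
  cy4 -> i5 (st.MEM) no-port MEM/MEM
  cy5 -> i6+i7 (st.MEM+and.ALU) pair
  cy6 -> i8 (xor.ALU) tail

ISSUED = 6,7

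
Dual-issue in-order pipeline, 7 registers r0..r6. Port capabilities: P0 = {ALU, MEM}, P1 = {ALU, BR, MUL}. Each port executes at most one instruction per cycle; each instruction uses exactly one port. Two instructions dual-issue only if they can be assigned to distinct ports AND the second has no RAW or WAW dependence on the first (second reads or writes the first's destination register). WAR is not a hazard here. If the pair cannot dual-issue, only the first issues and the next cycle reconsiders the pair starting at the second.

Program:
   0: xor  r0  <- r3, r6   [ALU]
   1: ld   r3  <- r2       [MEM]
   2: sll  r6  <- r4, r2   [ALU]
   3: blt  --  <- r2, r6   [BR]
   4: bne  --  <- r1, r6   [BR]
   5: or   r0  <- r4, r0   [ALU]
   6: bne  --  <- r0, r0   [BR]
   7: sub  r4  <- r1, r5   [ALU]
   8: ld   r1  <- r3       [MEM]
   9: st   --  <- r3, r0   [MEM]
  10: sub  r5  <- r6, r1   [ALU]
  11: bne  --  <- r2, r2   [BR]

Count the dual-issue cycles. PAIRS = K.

PAIRS = 4

[0] i0/i1  xor/ld  -- pair
[1] i2  sll  -- RAW r6
[2] i3  blt  -- no-port BR/BR
[3] i4/i5  bne/or  -- pair
[4] i6/i7  bne/sub  -- pair
[5] i8  ld  -- no-port MEM/MEM
[6] i9/i10  st/sub  -- pair
[7] i11  bne  -- tail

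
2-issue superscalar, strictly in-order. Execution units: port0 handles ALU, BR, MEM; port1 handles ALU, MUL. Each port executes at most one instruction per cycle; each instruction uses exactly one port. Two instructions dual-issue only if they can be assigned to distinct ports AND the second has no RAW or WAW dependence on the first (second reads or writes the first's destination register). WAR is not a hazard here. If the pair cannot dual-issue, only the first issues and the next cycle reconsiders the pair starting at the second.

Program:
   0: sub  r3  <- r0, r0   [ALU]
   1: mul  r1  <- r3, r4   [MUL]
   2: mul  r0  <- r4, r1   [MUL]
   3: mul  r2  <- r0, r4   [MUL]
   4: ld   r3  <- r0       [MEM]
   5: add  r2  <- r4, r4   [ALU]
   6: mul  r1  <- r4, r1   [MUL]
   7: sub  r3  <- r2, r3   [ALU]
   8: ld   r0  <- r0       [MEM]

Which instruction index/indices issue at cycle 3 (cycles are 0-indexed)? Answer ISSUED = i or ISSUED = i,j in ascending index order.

ISSUED = 3,4

c0: i0 sub.ALU  RAW r3
c1: i1 mul.MUL  no-port MUL/MUL
c2: i2 mul.MUL  no-port MUL/MUL
c3: i3/i4 mul.MUL;ld.MEM  pair
c4: i5/i6 add.ALU;mul.MUL  pair
c5: i7/i8 sub.ALU;ld.MEM  pair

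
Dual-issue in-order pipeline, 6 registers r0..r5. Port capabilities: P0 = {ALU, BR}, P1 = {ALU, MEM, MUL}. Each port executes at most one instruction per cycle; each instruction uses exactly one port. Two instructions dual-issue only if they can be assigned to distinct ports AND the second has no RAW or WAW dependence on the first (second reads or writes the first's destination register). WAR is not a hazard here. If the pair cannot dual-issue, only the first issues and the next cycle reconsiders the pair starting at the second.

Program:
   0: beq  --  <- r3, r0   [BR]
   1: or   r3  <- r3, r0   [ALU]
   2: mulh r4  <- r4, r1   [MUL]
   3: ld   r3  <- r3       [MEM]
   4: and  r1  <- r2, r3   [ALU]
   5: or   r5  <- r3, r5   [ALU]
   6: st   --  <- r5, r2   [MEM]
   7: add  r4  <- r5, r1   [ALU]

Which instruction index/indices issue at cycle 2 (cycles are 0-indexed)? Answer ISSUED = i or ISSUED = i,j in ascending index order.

ISSUED = 3

c0: i0,i1 beq/or  pair
c1: i2 mulh  no-port MUL/MEM
c2: i3 ld  RAW r3
c3: i4,i5 and/or  pair
c4: i6,i7 st/add  pair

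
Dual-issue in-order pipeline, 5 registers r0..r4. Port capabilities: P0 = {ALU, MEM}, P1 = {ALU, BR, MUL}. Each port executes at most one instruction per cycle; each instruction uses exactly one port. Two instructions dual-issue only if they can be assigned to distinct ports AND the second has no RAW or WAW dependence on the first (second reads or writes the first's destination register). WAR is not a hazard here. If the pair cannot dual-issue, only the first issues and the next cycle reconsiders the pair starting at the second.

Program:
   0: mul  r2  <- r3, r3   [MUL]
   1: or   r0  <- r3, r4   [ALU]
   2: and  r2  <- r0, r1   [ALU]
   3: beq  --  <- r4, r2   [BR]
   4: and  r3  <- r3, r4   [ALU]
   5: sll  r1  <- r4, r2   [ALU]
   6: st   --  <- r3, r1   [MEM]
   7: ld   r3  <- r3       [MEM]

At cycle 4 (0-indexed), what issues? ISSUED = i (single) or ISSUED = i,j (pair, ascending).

[0] i0/i1  mul.MUL/or.ALU  -- 2-wide
[1] i2  and.ALU  -- RAW r2
[2] i3/i4  beq.BR/and.ALU  -- 2-wide
[3] i5  sll.ALU  -- RAW r1
[4] i6  st.MEM  -- no-port MEM/MEM
[5] i7  ld.MEM  -- tail

ISSUED = 6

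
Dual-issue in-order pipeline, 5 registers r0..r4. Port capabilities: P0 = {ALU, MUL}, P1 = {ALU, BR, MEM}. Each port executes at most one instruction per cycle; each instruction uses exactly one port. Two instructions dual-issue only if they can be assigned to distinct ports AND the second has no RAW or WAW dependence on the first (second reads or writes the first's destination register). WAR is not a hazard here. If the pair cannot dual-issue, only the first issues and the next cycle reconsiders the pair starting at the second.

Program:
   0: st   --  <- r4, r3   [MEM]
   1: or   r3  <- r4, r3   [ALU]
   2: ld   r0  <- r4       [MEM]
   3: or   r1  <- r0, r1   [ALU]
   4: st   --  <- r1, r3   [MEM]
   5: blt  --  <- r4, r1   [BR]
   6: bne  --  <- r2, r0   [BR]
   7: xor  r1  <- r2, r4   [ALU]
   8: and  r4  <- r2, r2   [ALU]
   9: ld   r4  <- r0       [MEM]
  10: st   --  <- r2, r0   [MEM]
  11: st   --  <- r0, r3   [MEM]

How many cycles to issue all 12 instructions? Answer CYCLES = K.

CYCLES = 10

  cy0 -> i0/i1 (st.MEM/or.ALU) dual
  cy1 -> i2 (ld.MEM) RAW r0
  cy2 -> i3 (or.ALU) RAW r1
  cy3 -> i4 (st.MEM) no-port MEM/BR
  cy4 -> i5 (blt.BR) no-port BR/BR
  cy5 -> i6/i7 (bne.BR/xor.ALU) dual
  cy6 -> i8 (and.ALU) WAW r4
  cy7 -> i9 (ld.MEM) no-port MEM/MEM
  cy8 -> i10 (st.MEM) no-port MEM/MEM
  cy9 -> i11 (st.MEM) tail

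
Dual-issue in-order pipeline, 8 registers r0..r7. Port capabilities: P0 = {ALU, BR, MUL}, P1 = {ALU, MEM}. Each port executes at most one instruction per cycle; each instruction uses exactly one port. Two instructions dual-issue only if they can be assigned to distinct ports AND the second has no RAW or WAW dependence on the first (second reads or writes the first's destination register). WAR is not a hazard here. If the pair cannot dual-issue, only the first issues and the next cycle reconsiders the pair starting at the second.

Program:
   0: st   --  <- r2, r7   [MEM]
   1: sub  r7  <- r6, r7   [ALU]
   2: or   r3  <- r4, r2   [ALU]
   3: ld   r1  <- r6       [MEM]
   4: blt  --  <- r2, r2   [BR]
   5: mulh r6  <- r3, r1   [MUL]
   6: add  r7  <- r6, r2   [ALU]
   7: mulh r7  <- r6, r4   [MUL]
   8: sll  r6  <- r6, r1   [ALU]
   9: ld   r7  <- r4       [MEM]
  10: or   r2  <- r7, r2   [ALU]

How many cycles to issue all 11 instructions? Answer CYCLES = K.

CYCLES = 8

  cy0 -> i0&i1 (st/sub) 2-wide
  cy1 -> i2&i3 (or/ld) 2-wide
  cy2 -> i4 (blt) no-port BR/MUL
  cy3 -> i5 (mulh) RAW r6
  cy4 -> i6 (add) WAW r7
  cy5 -> i7&i8 (mulh/sll) 2-wide
  cy6 -> i9 (ld) RAW r7
  cy7 -> i10 (or) tail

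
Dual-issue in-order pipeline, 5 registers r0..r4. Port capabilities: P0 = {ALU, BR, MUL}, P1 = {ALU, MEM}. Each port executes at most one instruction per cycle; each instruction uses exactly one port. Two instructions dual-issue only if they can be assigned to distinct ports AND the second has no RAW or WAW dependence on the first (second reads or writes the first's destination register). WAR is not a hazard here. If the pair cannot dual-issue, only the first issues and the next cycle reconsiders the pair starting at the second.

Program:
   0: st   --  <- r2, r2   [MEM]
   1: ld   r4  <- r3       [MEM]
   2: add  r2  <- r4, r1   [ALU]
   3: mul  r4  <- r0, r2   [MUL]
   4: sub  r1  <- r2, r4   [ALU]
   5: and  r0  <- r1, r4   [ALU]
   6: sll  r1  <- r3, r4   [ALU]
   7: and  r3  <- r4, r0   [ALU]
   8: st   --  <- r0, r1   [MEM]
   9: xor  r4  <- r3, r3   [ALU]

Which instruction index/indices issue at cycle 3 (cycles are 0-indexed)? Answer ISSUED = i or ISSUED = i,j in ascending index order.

  cy0 -> i0 (st.MEM) no-port MEM/MEM
  cy1 -> i1 (ld.MEM) RAW r4
  cy2 -> i2 (add.ALU) RAW r2
  cy3 -> i3 (mul.MUL) RAW r4
  cy4 -> i4 (sub.ALU) RAW r1
  cy5 -> i5,i6 (and.ALU/sll.ALU) 2-wide
  cy6 -> i7,i8 (and.ALU/st.MEM) 2-wide
  cy7 -> i9 (xor.ALU) tail

ISSUED = 3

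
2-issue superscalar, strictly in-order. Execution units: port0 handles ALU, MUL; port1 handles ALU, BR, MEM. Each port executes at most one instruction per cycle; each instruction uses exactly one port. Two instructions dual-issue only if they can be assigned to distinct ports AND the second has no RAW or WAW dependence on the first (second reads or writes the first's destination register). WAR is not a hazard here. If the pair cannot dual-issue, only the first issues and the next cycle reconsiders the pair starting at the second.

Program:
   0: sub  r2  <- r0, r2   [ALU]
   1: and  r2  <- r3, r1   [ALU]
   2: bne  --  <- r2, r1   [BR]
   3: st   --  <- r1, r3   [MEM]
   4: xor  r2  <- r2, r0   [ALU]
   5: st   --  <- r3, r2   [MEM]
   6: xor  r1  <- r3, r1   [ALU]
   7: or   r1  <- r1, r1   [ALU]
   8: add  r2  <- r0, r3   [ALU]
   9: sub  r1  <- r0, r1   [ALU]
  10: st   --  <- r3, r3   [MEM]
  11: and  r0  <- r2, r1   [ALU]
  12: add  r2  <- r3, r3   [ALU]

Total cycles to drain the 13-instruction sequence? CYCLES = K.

CYCLES = 8

#0 head=0: sub i0 WAW r2
#1 head=1: and i1 RAW r2
#2 head=2: bne i2 no-port BR/MEM
#3 head=3: st xor i3+i4 2-wide
#4 head=5: st xor i5+i6 2-wide
#5 head=7: or add i7+i8 2-wide
#6 head=9: sub st i9+i10 2-wide
#7 head=11: and add i11+i12 2-wide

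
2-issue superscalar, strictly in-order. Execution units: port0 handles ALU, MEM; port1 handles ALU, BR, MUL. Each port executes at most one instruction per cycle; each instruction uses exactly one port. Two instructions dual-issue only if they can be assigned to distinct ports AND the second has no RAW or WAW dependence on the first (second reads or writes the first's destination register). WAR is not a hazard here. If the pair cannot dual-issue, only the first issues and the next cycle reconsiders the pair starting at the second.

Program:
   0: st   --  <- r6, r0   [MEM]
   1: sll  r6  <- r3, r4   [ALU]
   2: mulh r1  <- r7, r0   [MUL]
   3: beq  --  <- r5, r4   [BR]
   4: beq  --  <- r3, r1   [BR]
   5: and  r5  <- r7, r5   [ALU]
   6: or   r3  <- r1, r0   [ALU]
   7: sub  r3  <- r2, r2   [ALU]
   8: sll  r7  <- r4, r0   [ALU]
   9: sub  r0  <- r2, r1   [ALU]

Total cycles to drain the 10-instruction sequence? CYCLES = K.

0. st/sll @i0&i1  | dual
1. mulh @i2  | no-port MUL/BR
2. beq @i3  | no-port BR/BR
3. beq/and @i4&i5  | dual
4. or @i6  | WAW r3
5. sub/sll @i7&i8  | dual
6. sub @i9  | tail

CYCLES = 7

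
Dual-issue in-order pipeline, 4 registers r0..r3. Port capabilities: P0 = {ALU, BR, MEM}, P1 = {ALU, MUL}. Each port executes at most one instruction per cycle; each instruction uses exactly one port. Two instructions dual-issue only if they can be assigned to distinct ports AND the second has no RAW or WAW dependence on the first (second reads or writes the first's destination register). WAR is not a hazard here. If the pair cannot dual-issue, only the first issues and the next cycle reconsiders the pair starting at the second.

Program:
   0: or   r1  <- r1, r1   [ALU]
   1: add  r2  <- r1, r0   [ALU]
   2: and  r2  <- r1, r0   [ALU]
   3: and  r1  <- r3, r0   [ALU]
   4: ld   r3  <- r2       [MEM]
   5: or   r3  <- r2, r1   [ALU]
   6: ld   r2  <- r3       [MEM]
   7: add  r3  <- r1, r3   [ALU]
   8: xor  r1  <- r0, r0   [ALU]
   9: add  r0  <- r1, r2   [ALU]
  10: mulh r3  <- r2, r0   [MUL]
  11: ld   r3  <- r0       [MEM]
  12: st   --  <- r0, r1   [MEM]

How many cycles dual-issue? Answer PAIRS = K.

  cy0 -> i0 (or) RAW r1
  cy1 -> i1 (add) WAW r2
  cy2 -> i2,i3 (and+and) 2-wide
  cy3 -> i4 (ld) WAW r3
  cy4 -> i5 (or) RAW r3
  cy5 -> i6,i7 (ld+add) 2-wide
  cy6 -> i8 (xor) RAW r1
  cy7 -> i9 (add) RAW r0
  cy8 -> i10 (mulh) WAW r3
  cy9 -> i11 (ld) no-port MEM/MEM
  cy10 -> i12 (st) tail

PAIRS = 2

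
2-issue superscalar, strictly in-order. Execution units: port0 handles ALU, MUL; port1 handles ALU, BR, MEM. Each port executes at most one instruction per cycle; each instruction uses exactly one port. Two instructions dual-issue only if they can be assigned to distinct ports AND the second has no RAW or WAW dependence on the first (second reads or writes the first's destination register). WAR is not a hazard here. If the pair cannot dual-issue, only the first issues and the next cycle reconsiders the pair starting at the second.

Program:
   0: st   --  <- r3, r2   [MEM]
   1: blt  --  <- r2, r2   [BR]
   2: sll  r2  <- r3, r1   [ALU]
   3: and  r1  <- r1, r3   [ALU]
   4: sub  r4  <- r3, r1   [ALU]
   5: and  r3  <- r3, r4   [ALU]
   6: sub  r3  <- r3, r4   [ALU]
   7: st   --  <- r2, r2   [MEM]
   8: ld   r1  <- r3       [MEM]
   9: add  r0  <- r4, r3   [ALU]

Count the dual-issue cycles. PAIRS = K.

PAIRS = 3

c0: i0 st  no-port MEM/BR
c1: i1,i2 blt;sll  2-wide
c2: i3 and  RAW r1
c3: i4 sub  RAW r4
c4: i5 and  RAW+WAW r3
c5: i6,i7 sub;st  2-wide
c6: i8,i9 ld;add  2-wide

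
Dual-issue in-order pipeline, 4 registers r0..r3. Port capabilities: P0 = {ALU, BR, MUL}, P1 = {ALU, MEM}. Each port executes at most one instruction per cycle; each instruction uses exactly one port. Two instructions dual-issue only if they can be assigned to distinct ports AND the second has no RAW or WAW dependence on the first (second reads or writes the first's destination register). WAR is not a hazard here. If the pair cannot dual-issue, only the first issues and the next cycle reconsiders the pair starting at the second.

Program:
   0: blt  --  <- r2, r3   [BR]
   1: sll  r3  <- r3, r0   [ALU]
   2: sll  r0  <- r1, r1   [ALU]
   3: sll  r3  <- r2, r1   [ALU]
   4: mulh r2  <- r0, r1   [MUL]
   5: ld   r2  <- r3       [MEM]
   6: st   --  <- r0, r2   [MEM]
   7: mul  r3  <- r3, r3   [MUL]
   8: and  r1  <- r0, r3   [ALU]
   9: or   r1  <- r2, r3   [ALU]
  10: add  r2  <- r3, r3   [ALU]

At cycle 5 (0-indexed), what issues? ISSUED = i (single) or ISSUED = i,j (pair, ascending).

0. blt.BR/sll.ALU @i0&i1  | dual
1. sll.ALU/sll.ALU @i2&i3  | dual
2. mulh.MUL @i4  | WAW r2
3. ld.MEM @i5  | no-port MEM/MEM
4. st.MEM/mul.MUL @i6&i7  | dual
5. and.ALU @i8  | WAW r1
6. or.ALU/add.ALU @i9&i10  | dual

ISSUED = 8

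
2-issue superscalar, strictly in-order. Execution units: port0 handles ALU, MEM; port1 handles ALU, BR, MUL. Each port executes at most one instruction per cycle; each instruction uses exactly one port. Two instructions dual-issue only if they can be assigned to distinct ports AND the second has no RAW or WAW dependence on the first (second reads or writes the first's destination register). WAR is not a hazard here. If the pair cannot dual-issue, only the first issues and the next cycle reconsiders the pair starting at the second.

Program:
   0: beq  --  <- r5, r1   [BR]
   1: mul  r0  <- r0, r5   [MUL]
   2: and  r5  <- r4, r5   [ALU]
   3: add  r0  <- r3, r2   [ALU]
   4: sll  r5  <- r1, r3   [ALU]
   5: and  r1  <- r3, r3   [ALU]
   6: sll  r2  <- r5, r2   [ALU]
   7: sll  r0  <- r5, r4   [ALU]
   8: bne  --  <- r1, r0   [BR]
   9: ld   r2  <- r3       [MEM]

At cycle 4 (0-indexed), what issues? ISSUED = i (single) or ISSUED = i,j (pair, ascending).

ISSUED = 7

0. beq @i0  | no-port BR/MUL
1. mul and @i1+i2  | 2-wide
2. add sll @i3+i4  | 2-wide
3. and sll @i5+i6  | 2-wide
4. sll @i7  | RAW r0
5. bne ld @i8+i9  | 2-wide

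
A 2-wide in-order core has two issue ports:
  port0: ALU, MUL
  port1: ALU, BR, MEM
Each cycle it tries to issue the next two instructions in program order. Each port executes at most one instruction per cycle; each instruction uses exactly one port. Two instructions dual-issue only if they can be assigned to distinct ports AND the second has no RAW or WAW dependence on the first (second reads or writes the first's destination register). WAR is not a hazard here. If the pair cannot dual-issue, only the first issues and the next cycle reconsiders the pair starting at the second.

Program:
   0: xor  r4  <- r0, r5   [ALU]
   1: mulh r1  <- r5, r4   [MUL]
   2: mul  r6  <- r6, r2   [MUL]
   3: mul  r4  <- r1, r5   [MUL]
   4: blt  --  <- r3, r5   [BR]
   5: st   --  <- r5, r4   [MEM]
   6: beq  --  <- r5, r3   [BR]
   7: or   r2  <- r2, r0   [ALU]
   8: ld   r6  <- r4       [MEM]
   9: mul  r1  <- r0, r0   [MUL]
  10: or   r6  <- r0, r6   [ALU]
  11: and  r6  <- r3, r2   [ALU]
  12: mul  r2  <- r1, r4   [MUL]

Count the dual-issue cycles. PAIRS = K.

  cy0 -> i0 (xor.ALU) RAW r4
  cy1 -> i1 (mulh.MUL) no-port MUL/MUL
  cy2 -> i2 (mul.MUL) no-port MUL/MUL
  cy3 -> i3,i4 (mul.MUL blt.BR) dual
  cy4 -> i5 (st.MEM) no-port MEM/BR
  cy5 -> i6,i7 (beq.BR or.ALU) dual
  cy6 -> i8,i9 (ld.MEM mul.MUL) dual
  cy7 -> i10 (or.ALU) WAW r6
  cy8 -> i11,i12 (and.ALU mul.MUL) dual

PAIRS = 4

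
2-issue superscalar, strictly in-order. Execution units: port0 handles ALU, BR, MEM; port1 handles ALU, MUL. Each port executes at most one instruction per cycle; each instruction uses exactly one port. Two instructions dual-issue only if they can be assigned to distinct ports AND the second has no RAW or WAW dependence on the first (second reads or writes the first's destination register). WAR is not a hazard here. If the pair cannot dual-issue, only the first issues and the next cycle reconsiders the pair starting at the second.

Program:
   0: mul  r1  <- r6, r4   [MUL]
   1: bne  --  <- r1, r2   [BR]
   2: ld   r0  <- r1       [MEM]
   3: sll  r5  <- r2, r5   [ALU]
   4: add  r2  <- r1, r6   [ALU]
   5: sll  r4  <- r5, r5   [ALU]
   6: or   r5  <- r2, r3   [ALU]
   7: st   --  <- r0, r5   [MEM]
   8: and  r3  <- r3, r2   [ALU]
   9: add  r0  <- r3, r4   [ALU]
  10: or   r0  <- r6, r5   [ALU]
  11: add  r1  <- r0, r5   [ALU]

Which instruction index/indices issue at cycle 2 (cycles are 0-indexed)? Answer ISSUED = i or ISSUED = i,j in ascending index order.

  cy0 -> i0 (mul.MUL) RAW r1
  cy1 -> i1 (bne.BR) no-port BR/MEM
  cy2 -> i2,i3 (ld.MEM;sll.ALU) pair
  cy3 -> i4,i5 (add.ALU;sll.ALU) pair
  cy4 -> i6 (or.ALU) RAW r5
  cy5 -> i7,i8 (st.MEM;and.ALU) pair
  cy6 -> i9 (add.ALU) WAW r0
  cy7 -> i10 (or.ALU) RAW r0
  cy8 -> i11 (add.ALU) tail

ISSUED = 2,3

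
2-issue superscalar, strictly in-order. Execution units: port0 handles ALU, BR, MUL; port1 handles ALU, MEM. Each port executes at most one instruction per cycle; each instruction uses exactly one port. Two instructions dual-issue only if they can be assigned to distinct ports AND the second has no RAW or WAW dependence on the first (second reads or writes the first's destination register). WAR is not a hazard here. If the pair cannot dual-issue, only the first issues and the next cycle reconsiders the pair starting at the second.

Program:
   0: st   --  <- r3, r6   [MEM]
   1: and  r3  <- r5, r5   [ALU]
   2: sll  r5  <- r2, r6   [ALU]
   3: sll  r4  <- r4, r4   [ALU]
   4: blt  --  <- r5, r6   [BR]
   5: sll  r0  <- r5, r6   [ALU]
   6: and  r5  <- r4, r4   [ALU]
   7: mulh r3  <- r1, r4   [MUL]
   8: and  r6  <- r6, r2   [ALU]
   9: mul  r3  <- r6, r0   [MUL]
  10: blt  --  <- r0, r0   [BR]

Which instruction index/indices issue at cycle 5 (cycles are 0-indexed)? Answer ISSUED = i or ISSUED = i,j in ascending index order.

t=0 i0&i1:st;and ; pair
t=1 i2&i3:sll;sll ; pair
t=2 i4&i5:blt;sll ; pair
t=3 i6&i7:and;mulh ; pair
t=4 i8:and ; RAW r6
t=5 i9:mul ; no-port MUL/BR
t=6 i10:blt ; tail

ISSUED = 9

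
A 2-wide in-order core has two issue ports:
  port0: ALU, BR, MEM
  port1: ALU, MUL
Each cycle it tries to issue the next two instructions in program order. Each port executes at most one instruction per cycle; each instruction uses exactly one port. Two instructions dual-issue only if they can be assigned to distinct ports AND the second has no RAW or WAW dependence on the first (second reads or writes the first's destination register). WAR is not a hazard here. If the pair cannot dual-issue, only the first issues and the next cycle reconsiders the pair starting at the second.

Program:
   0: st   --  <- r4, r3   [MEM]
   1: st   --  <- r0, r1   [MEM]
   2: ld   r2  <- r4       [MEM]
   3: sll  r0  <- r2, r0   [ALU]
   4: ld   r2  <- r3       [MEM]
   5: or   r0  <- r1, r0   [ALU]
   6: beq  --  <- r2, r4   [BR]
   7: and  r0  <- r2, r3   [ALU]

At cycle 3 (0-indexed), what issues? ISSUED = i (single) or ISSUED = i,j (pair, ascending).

t=0 i0:st ; no-port MEM/MEM
t=1 i1:st ; no-port MEM/MEM
t=2 i2:ld ; RAW r2
t=3 i3,i4:sll ld ; dual
t=4 i5,i6:or beq ; dual
t=5 i7:and ; tail

ISSUED = 3,4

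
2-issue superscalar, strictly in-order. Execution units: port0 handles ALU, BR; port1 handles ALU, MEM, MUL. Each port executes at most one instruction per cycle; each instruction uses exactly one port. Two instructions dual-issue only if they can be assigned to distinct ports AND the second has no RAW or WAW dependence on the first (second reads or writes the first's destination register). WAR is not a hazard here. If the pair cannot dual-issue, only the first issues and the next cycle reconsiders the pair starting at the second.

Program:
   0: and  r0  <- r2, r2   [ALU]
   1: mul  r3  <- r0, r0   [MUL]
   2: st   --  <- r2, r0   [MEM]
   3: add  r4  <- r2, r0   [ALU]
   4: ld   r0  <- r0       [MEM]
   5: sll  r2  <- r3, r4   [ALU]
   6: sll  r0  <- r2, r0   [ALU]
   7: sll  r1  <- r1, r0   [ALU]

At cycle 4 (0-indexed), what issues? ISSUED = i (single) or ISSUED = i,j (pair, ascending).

#0 head=0: and i0 RAW r0
#1 head=1: mul i1 no-port MUL/MEM
#2 head=2: st/add i2&i3 pair
#3 head=4: ld/sll i4&i5 pair
#4 head=6: sll i6 RAW r0
#5 head=7: sll i7 tail

ISSUED = 6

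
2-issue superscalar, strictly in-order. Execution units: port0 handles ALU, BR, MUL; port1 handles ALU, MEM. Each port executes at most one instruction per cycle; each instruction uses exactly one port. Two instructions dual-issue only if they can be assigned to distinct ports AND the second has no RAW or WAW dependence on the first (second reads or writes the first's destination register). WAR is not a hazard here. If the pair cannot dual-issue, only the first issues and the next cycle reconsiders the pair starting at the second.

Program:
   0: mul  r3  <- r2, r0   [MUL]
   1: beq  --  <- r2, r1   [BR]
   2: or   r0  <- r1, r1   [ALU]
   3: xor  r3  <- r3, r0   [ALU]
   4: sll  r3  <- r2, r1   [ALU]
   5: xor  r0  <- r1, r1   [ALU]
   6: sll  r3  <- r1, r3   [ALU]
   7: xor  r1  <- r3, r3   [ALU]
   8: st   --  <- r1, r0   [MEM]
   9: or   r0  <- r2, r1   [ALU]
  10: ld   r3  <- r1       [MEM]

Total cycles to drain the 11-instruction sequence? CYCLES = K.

CYCLES = 8

t=0 i0:mul ; no-port MUL/BR
t=1 i1/i2:beq;or ; dual
t=2 i3:xor ; WAW r3
t=3 i4/i5:sll;xor ; dual
t=4 i6:sll ; RAW r3
t=5 i7:xor ; RAW r1
t=6 i8/i9:st;or ; dual
t=7 i10:ld ; tail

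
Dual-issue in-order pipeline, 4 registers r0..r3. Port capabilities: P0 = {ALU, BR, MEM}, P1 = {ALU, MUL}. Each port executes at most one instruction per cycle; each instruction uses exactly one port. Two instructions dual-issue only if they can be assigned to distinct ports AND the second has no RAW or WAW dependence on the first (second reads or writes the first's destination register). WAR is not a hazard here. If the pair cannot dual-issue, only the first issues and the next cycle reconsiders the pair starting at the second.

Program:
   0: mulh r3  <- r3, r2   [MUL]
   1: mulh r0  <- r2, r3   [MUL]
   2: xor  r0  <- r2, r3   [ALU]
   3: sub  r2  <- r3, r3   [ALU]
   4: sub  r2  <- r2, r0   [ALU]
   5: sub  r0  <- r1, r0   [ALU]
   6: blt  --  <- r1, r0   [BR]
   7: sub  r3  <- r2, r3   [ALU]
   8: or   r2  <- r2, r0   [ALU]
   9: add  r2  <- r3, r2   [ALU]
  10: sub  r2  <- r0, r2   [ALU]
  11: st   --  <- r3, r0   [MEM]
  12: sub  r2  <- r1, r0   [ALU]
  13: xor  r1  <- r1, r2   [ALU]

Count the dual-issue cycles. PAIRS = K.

t=0 i0:mulh.MUL ; no-port MUL/MUL
t=1 i1:mulh.MUL ; WAW r0
t=2 i2/i3:xor.ALU;sub.ALU ; pair
t=3 i4/i5:sub.ALU;sub.ALU ; pair
t=4 i6/i7:blt.BR;sub.ALU ; pair
t=5 i8:or.ALU ; RAW+WAW r2
t=6 i9:add.ALU ; RAW+WAW r2
t=7 i10/i11:sub.ALU;st.MEM ; pair
t=8 i12:sub.ALU ; RAW r2
t=9 i13:xor.ALU ; tail

PAIRS = 4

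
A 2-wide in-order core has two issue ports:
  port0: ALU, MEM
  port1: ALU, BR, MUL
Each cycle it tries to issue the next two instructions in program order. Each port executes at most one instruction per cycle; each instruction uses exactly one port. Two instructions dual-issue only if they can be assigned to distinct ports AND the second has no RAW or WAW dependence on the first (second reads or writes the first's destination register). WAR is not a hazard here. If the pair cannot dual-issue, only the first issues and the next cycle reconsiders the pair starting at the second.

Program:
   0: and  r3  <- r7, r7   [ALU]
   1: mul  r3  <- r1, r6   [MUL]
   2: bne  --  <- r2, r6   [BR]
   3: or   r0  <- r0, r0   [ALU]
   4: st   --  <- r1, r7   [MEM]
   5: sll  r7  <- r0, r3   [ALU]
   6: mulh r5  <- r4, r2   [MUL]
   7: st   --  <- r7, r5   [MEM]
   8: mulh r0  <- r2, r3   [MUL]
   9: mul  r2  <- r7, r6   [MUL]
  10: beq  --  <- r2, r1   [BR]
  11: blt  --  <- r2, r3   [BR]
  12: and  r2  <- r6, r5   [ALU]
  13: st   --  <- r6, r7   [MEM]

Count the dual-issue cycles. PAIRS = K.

PAIRS = 4

0. and.ALU @i0  | WAW r3
1. mul.MUL @i1  | no-port MUL/BR
2. bne.BR;or.ALU @i2+i3  | 2-wide
3. st.MEM;sll.ALU @i4+i5  | 2-wide
4. mulh.MUL @i6  | RAW r5
5. st.MEM;mulh.MUL @i7+i8  | 2-wide
6. mul.MUL @i9  | no-port MUL/BR
7. beq.BR @i10  | no-port BR/BR
8. blt.BR;and.ALU @i11+i12  | 2-wide
9. st.MEM @i13  | tail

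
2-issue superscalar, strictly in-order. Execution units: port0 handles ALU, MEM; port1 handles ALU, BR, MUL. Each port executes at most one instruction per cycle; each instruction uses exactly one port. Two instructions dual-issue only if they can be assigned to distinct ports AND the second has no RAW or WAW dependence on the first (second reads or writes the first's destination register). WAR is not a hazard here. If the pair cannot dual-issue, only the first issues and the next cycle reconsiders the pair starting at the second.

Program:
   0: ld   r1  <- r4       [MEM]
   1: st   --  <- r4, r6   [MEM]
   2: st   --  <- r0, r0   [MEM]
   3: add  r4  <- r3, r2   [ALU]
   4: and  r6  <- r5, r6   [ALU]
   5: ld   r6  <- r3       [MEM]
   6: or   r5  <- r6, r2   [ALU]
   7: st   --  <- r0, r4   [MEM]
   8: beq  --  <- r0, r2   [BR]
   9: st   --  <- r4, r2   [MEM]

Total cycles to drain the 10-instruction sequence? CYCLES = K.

CYCLES = 7

t=0 i0:ld ; no-port MEM/MEM
t=1 i1:st ; no-port MEM/MEM
t=2 i2/i3:st;add ; dual
t=3 i4:and ; WAW r6
t=4 i5:ld ; RAW r6
t=5 i6/i7:or;st ; dual
t=6 i8/i9:beq;st ; dual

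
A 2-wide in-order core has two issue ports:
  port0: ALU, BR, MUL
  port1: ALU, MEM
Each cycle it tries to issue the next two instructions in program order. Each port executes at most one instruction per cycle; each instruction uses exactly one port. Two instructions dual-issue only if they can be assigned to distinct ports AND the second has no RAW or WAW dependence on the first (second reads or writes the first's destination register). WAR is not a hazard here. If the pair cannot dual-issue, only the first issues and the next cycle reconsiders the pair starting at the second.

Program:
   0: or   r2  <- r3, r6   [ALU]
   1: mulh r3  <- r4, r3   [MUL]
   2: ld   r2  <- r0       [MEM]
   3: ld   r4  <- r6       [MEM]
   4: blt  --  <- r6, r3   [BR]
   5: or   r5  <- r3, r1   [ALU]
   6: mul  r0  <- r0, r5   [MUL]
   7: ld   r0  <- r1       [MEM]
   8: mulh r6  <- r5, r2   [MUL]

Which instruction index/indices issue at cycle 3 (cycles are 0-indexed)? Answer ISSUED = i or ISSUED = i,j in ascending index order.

  cy0 -> i0/i1 (or.ALU+mulh.MUL) dual
  cy1 -> i2 (ld.MEM) no-port MEM/MEM
  cy2 -> i3/i4 (ld.MEM+blt.BR) dual
  cy3 -> i5 (or.ALU) RAW r5
  cy4 -> i6 (mul.MUL) WAW r0
  cy5 -> i7/i8 (ld.MEM+mulh.MUL) dual

ISSUED = 5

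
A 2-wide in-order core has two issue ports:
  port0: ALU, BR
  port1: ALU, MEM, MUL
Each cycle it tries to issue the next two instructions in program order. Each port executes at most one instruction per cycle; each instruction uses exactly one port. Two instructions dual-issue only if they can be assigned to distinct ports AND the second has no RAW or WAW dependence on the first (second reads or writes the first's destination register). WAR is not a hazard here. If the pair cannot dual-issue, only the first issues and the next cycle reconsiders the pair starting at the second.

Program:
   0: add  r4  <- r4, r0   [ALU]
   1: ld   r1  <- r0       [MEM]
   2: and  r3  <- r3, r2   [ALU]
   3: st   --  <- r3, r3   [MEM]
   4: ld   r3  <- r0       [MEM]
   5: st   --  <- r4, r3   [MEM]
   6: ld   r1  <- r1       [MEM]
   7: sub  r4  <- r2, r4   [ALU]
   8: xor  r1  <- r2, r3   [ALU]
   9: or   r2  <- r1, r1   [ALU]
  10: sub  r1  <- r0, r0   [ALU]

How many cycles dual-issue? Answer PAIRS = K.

PAIRS = 3

#0 head=0: add.ALU+ld.MEM i0&i1 dual
#1 head=2: and.ALU i2 RAW r3
#2 head=3: st.MEM i3 no-port MEM/MEM
#3 head=4: ld.MEM i4 no-port MEM/MEM
#4 head=5: st.MEM i5 no-port MEM/MEM
#5 head=6: ld.MEM+sub.ALU i6&i7 dual
#6 head=8: xor.ALU i8 RAW r1
#7 head=9: or.ALU+sub.ALU i9&i10 dual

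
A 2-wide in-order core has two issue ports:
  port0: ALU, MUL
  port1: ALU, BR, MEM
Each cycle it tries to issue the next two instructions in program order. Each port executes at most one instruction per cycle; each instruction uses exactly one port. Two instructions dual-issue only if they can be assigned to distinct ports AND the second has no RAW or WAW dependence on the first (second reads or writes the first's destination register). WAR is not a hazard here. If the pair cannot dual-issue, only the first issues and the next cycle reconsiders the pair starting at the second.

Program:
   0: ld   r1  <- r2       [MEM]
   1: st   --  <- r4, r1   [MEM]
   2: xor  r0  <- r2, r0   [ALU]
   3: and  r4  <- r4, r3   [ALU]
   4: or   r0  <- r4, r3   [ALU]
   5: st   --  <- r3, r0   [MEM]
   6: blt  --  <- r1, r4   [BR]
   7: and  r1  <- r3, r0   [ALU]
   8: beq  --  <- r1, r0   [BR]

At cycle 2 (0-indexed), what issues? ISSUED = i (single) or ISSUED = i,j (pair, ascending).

  cy0 -> i0 (ld.MEM) no-port MEM/MEM
  cy1 -> i1&i2 (st.MEM+xor.ALU) pair
  cy2 -> i3 (and.ALU) RAW r4
  cy3 -> i4 (or.ALU) RAW r0
  cy4 -> i5 (st.MEM) no-port MEM/BR
  cy5 -> i6&i7 (blt.BR+and.ALU) pair
  cy6 -> i8 (beq.BR) tail

ISSUED = 3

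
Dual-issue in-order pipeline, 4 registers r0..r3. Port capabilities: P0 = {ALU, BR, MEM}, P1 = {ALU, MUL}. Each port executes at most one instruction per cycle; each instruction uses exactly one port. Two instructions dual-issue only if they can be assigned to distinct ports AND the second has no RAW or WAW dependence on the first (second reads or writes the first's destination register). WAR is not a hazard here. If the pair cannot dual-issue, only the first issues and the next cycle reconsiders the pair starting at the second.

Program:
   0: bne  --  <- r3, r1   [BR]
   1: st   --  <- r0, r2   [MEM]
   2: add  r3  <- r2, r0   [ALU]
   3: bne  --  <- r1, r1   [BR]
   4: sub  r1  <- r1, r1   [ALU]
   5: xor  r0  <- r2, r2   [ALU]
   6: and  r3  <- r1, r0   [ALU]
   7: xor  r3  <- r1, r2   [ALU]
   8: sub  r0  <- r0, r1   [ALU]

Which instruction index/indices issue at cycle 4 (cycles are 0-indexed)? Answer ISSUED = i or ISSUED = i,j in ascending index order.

ISSUED = 6

[0] i0  bne.BR  -- no-port BR/MEM
[1] i1&i2  st.MEM/add.ALU  -- dual
[2] i3&i4  bne.BR/sub.ALU  -- dual
[3] i5  xor.ALU  -- RAW r0
[4] i6  and.ALU  -- WAW r3
[5] i7&i8  xor.ALU/sub.ALU  -- dual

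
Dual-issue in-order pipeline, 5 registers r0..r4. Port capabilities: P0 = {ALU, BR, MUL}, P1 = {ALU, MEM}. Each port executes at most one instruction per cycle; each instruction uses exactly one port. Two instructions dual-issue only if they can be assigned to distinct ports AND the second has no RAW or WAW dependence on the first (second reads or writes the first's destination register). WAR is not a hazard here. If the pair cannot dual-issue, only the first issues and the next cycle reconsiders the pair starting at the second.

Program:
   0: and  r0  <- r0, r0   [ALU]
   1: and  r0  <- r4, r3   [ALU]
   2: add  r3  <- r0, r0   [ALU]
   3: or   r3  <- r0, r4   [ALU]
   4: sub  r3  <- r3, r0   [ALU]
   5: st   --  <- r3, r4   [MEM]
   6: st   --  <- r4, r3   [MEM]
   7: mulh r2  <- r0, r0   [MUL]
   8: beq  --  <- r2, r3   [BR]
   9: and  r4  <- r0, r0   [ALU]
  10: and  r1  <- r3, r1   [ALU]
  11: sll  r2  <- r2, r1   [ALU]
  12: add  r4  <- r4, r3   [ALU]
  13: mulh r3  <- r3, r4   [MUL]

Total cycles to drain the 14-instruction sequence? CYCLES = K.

CYCLES = 11

#0 head=0: and.ALU i0 WAW r0
#1 head=1: and.ALU i1 RAW r0
#2 head=2: add.ALU i2 WAW r3
#3 head=3: or.ALU i3 RAW+WAW r3
#4 head=4: sub.ALU i4 RAW r3
#5 head=5: st.MEM i5 no-port MEM/MEM
#6 head=6: st.MEM;mulh.MUL i6/i7 2-wide
#7 head=8: beq.BR;and.ALU i8/i9 2-wide
#8 head=10: and.ALU i10 RAW r1
#9 head=11: sll.ALU;add.ALU i11/i12 2-wide
#10 head=13: mulh.MUL i13 tail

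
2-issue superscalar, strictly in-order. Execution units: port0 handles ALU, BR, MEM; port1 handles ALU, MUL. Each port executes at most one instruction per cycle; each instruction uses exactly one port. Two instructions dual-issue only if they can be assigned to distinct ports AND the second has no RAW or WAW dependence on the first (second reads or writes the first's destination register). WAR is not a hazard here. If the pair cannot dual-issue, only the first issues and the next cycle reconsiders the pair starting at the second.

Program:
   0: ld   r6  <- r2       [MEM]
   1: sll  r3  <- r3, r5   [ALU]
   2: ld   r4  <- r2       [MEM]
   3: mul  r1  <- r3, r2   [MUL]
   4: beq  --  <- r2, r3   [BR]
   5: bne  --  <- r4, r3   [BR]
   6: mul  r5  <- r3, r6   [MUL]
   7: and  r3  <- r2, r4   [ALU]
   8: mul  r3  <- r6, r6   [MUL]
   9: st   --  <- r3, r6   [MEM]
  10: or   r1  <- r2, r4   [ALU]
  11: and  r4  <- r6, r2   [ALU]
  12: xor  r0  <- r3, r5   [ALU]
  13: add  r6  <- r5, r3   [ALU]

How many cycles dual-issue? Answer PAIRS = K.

PAIRS = 5

#0 head=0: ld.MEM;sll.ALU i0+i1 dual
#1 head=2: ld.MEM;mul.MUL i2+i3 dual
#2 head=4: beq.BR i4 no-port BR/BR
#3 head=5: bne.BR;mul.MUL i5+i6 dual
#4 head=7: and.ALU i7 WAW r3
#5 head=8: mul.MUL i8 RAW r3
#6 head=9: st.MEM;or.ALU i9+i10 dual
#7 head=11: and.ALU;xor.ALU i11+i12 dual
#8 head=13: add.ALU i13 tail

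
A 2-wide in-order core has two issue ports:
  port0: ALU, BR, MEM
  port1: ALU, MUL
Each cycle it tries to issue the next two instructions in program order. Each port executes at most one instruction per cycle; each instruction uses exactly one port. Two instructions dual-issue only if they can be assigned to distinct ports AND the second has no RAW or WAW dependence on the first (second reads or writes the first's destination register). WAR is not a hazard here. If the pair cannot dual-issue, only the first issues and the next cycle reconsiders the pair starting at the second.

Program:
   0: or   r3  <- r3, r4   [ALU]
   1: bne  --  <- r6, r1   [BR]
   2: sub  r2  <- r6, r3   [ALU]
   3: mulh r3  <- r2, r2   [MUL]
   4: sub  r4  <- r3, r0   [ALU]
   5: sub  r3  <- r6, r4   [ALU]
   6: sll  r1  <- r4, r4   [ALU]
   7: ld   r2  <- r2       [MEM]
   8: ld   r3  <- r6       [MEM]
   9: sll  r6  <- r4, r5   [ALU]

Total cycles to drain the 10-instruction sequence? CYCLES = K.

CYCLES = 7

c0: i0+i1 or.ALU/bne.BR  pair
c1: i2 sub.ALU  RAW r2
c2: i3 mulh.MUL  RAW r3
c3: i4 sub.ALU  RAW r4
c4: i5+i6 sub.ALU/sll.ALU  pair
c5: i7 ld.MEM  no-port MEM/MEM
c6: i8+i9 ld.MEM/sll.ALU  pair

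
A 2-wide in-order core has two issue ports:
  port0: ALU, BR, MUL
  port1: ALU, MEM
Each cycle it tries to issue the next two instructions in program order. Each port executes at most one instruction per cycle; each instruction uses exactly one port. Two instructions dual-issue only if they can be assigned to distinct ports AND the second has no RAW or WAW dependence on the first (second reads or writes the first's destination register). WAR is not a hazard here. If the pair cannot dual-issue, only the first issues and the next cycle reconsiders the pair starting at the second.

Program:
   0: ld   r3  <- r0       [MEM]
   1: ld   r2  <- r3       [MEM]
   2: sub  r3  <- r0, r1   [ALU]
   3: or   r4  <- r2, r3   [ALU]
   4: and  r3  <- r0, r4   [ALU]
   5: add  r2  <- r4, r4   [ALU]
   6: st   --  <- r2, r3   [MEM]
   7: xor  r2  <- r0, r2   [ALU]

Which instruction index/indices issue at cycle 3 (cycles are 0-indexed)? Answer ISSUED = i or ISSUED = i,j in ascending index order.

ISSUED = 4,5

[0] i0  ld  -- no-port MEM/MEM
[1] i1+i2  ld;sub  -- pair
[2] i3  or  -- RAW r4
[3] i4+i5  and;add  -- pair
[4] i6+i7  st;xor  -- pair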